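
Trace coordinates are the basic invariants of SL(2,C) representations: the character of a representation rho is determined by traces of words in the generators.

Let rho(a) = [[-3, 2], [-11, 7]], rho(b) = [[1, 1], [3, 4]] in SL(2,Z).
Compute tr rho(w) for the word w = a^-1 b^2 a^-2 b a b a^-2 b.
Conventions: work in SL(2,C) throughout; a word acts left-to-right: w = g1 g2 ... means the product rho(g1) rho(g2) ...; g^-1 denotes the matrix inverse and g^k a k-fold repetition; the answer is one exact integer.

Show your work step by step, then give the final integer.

5

rho(a^-1) = [[7, -2], [11, -3]]
... * rho(b) = [[1, 1], [3, 4]]  ->  [[1, -1], [2, -1]]
... * rho(b) = [[1, 1], [3, 4]]  ->  [[-2, -3], [-1, -2]]
... * rho(a^-1) = [[7, -2], [11, -3]]  ->  [[-47, 13], [-29, 8]]
... * rho(a^-1) = [[7, -2], [11, -3]]  ->  [[-186, 55], [-115, 34]]
... * rho(b) = [[1, 1], [3, 4]]  ->  [[-21, 34], [-13, 21]]
... * rho(a) = [[-3, 2], [-11, 7]]  ->  [[-311, 196], [-192, 121]]
... * rho(b) = [[1, 1], [3, 4]]  ->  [[277, 473], [171, 292]]
... * rho(a^-1) = [[7, -2], [11, -3]]  ->  [[7142, -1973], [4409, -1218]]
... * rho(a^-1) = [[7, -2], [11, -3]]  ->  [[28291, -8365], [17465, -5164]]
... * rho(b) = [[1, 1], [3, 4]]  ->  [[3196, -5169], [1973, -3191]]
tr = 3196 + -3191 = 5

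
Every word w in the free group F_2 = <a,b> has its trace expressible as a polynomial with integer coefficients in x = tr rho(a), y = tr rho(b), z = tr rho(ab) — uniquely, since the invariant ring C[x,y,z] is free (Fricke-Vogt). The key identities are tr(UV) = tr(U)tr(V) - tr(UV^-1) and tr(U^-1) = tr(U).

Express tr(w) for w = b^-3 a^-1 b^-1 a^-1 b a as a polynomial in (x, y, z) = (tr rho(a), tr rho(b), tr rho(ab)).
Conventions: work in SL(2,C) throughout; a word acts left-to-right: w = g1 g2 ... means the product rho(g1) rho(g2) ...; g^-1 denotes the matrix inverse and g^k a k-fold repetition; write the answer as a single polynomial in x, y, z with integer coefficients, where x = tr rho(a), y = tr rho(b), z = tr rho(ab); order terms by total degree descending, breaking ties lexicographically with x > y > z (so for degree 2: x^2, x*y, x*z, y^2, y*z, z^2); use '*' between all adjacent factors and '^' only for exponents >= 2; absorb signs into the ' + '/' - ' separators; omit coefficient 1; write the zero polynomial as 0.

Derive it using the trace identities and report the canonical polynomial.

-x*y^3*z^2 + x^2*y^2*z + y^4*z + y^2*z^3 + x*y*z^2 - x^2*z - 4*y^2*z - z^3 - x*y + 3*z

reduce: tr(b a b) = tr(b) * tr(a b) - tr(a) = y*z - x
reduce: tr(b a b a) = tr(b a) * tr(b a) - tr(1) = z^2 - 2
so tr(a^-1 b a b) = tr(b a b) * tr(a) - tr(b a b a) = x*y*z - x^2 - z^2 + 2
so tr(a^-1 b a b^-1) = tr(a^-1 b a) * tr(b) - tr(a^-1 b a b) = -x*y*z + x^2 + y^2 + z^2 - 2
so tr(a^-2 b a b^-1) = tr(a^-1 b a b^-1) * tr(a) - tr(a^-1 b a b^-1 a) = -x^2*y*z + x^3 + x*y^2 + x*z^2 - 3*x
so tr(a^-1 b) = tr(b) * tr(a) - tr(b a) = x*y - z
reduce: tr(a^-1 b a b^-2 a^-1) = tr(a^-2 b a b^-1) * tr(b) - tr(a^-2 b a) = -x^2*y^2*z + x^3*y + x*y^3 + x*y*z^2 - 4*x*y + z
reduce: tr(b^2) = tr(b) * tr(b) - tr(1) = y^2 - 2
tr(a b^2 a) = tr(a) * tr(b^2 a) - tr(b^2) = x*y*z - x^2 - y^2 + 2
so tr(a b a) = tr(a) * tr(b a) - tr(b) = x*z - y
tr(a b^2 a b) = tr(b) * tr(a b a b) - tr(a b a) = y*z^2 - x*z - y
tr(b^-1 a b^2 a) = tr(a b^2 a) * tr(b) - tr(a b^2 a b) = x*y^2*z - x^2*y - y^3 - y*z^2 + x*z + 3*y
tr(b^2 a b^-2 a) = tr(b^-1 a b^2 a) * tr(b) - tr(b^-1 a b^2 a b) = x*y^3*z - x^2*y^2 - y^4 - y^2*z^2 + x^2 + 4*y^2 - 2
so tr(b a b^-2 a^-1 b) = tr(b^2 a b^-2) * tr(a) - tr(b^2 a b^-2 a) = -x*y^3*z + x^2*y^2 + y^4 + y^2*z^2 - 4*y^2 + 2
tr(b a b a b a) = tr(a b a b) * tr(a b) - tr(b a) = z^3 - 3*z
so tr(a^-1 b a b a b) = tr(b a b a b) * tr(a) - tr(b a b a b a) = x*y*z^2 - x^2*z - z^3 - x*y + 3*z
so tr(b^-1 a^-1 b a b a) = tr(a^-1 b a b a) * tr(b) - tr(a^-1 b a b a b) = -x*y*z^2 + x^2*z + y^2*z + z^3 - 3*z
tr(b a b^-2 a^-1 b a) = tr(b^-1 a^-1 b a b a) * tr(b) - tr(b^-1 a^-1 b a b a b) = -x*y^2*z^2 + x^2*y*z + y^3*z + y*z^3 - 4*y*z + x
tr(a^-1 b a b^-2 a^-1 b) = tr(b a b^-2 a^-1 b) * tr(a) - tr(b a b^-2 a^-1 b a) = -x^2*y^3*z + x^3*y^2 + x*y^4 + 2*x*y^2*z^2 - x^2*y*z - y^3*z - y*z^3 - 4*x*y^2 + 4*y*z + x
tr(b^-2 a^-1 b^-1 a^-1 b a) = tr(a^-1 b a b^-2 a^-1) * tr(b) - tr(a^-1 b a b^-2 a^-1 b) = -x*y^2*z^2 + x^2*y*z + y^3*z + y*z^3 - 3*y*z - x
so tr(b a^2 b a) = tr(a) * tr(b a b a) - tr(b a b) = x*z^2 - y*z - x
tr(a b a^-1 b a) = tr(b a^2 b) * tr(a) - tr(b a^2 b a) = x^2*y*z - x^3 - x*y^2 - x*z^2 + y*z + 3*x
reduce: tr(b a^-1 b a b^-1 a) = tr(a b a^-1 b a) * tr(b) - tr(a b a^-1 b a b) = x^2*y^2*z - x^3*y - x*y^3 - 2*x*y*z^2 + x^2*z + y^2*z + z^3 + 4*x*y - 3*z
so tr(a^-1 b a b^-1 a^-1 b) = tr(b a^-1 b a b^-1) * tr(a) - tr(b a^-1 b a b^-1 a) = -x^2*y^2*z + x^3*y + x*y^3 + 2*x*y*z^2 - x^2*z - y^2*z - z^3 - 3*x*y + 3*z
so tr(b^-1 a^-1 b^-1 a^-1 b a) = tr(a^-1 b a b^-1 a^-1) * tr(b) - tr(a^-1 b a b^-1 a^-1 b) = -x*y*z^2 + x^2*z + y^2*z + z^3 - 3*z
so tr(b^-3 a^-1 b^-1 a^-1 b a) = tr(b^-2 a^-1 b^-1 a^-1 b a) * tr(b) - tr(b^-2 a^-1 b^-1 a^-1 b a b) = -x*y^3*z^2 + x^2*y^2*z + y^4*z + y^2*z^3 + x*y*z^2 - x^2*z - 4*y^2*z - z^3 - x*y + 3*z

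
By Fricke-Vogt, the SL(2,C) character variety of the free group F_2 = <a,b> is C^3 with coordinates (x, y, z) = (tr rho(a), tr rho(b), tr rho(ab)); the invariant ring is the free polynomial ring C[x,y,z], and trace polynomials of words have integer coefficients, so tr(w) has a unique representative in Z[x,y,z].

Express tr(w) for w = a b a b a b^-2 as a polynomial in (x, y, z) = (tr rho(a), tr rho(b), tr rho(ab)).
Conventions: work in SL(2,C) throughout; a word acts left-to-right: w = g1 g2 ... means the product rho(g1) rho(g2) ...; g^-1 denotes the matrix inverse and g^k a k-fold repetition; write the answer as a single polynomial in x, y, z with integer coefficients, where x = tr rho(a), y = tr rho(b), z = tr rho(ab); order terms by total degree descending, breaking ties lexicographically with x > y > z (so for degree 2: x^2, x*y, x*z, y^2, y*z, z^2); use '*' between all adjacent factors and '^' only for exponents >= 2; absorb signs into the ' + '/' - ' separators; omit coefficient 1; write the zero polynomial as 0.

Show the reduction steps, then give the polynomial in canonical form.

apply: trace(b a b a) = trace(a b) * trace(a b) - trace(1)   [split at repeated a] = z^2 - 2
apply: trace(b a b) = trace(b) * trace(a b) - trace(a) = y*z - x
apply: trace(a b a b a) = trace(a) * trace(b a b a) - trace(b a b) = x*z^2 - y*z - x
trace(a b a b a b) = trace(b a) * trace(b a b a) - trace(b^-1 a^-1)   [split at repeated b] = z^3 - 3*z
use: trace(b^-1 a b a b a) = trace(a b a b a) * trace(b) - trace(a b a b a b) = x*y*z^2 - y^2*z - z^3 - x*y + 3*z
trace(a b a b a b^-2) = trace(b^-1 a b a b a) * trace(b) - trace(b^-1 a b a b a b) = x*y^2*z^2 - y^3*z - y*z^3 - x*y^2 - x*z^2 + 4*y*z + x

x*y^2*z^2 - y^3*z - y*z^3 - x*y^2 - x*z^2 + 4*y*z + x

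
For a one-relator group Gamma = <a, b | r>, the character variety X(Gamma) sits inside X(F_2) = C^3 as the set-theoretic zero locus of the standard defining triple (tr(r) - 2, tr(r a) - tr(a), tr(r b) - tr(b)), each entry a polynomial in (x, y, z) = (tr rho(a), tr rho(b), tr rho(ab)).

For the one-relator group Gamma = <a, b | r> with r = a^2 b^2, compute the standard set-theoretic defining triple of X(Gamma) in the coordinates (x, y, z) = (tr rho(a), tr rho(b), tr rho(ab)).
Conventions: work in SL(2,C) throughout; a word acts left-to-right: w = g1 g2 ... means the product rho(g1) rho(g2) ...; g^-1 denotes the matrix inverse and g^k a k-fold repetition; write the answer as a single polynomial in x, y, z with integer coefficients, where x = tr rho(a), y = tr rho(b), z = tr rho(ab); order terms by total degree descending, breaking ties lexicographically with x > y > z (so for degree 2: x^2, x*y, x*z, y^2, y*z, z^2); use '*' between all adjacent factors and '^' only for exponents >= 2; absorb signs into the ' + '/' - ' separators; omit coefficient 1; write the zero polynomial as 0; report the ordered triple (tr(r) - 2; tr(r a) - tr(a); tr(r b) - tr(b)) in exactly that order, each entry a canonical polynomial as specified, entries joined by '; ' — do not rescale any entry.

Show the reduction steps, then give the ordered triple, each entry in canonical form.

x*y*z - x^2 - y^2; x^2*y*z - x^3 - x*y^2 - y*z + 2*x; x*y^2*z - x^2*y - y^3 - x*z + 2*y

trace(b^2 a) = trace(b)*trace(a b) - trace(a) = y*z - x
next, trace(b^2) = trace(b)*trace(b) - trace(1) = y^2 - 2
and trace(a^2 b^2) = trace(a)*trace(b^2 a) - trace(b^2) = x*y*z - x^2 - y^2 + 2
and trace(a^2 b^2 a) = trace(a)*trace(a b^2 a) - trace(a b^2) = x^2*y*z - x^3 - x*y^2 - y*z + 3*x
next, trace(a^2 b) = trace(a)*trace(b a) - trace(b) = x*z - y
trace(a^2 b^3) = trace(b)*trace(a^2 b^2) - trace(a^2 b) = x*y^2*z - x^2*y - y^3 - x*z + 3*y
assemble the triple (trace(r) - 2; trace(r a) - x; trace(r b) - y)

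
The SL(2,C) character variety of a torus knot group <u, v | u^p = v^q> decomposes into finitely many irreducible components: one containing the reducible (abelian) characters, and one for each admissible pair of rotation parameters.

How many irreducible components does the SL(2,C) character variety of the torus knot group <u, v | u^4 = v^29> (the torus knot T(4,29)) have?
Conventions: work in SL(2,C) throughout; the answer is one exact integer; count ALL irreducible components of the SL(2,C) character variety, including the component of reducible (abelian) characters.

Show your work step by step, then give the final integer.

In the torus knot group T(4,29), u^4 = v^29 is central, so an irreducible representation sends it to +I or -I (Schur).
This locks tr(u) to 2*cos(pi*alpha/4), alpha in 1..3, and tr(v) to 2*cos(pi*beta/29), beta in 1..28, on each component of irreducible characters.
u^4 = (-1)^alpha I and v^29 = (-1)^beta I must agree, so alpha and beta have equal parity.
Enumerate parity-matched pairs: 2*14 odd-odd plus 1*14 even-even gives 42.
Total: 42 irreducible-character components + 1 reducible (abelian) component = 43.

43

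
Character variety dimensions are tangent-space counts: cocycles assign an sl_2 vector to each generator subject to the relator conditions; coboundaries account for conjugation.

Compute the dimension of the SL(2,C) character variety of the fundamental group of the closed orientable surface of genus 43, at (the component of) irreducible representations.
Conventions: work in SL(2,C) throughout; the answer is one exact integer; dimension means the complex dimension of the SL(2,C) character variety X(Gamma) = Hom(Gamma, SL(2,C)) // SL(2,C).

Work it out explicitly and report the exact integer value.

The genus-43 surface group: 2g = 86 generators, one relator prod [a_i, b_i].
Unconstrained cocycle data is one sl_2 vector per generator (258 dimensions), cut by the relator condition d_2(z) = 0.
At an irreducible rho, H^2 = coker(d_2) vanishes (Poincare duality: H^2 is dual to H^0 = invariants = 0), so d_2 is surjective onto sl_2 and dim Z^1 = 258 - 3 = 255.
As always at irreducible rho, dim B^1 = 3.
dim H^1 = 255 - 3 = 252 = dim X.

252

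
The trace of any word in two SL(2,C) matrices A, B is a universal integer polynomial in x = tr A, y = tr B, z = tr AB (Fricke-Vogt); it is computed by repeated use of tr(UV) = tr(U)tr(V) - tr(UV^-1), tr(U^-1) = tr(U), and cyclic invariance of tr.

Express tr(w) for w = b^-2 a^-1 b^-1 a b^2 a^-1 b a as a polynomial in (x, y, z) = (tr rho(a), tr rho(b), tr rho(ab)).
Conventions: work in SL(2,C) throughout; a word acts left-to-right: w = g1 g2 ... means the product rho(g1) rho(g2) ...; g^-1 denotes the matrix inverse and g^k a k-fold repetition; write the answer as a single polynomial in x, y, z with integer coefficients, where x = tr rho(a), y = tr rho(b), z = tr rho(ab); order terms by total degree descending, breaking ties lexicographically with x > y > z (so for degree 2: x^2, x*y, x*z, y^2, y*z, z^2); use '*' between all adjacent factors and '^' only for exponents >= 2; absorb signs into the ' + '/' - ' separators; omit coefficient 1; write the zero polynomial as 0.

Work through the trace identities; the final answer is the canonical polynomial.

so tr(a^2 b) = tr(a)*tr(b a) - tr(b) = x*z - y
tr(a^2) = tr(a)*tr(a) - tr(1) = x^2 - 2
tr(b a^2 b) = tr(b)*tr(a^2 b) - tr(a^2) = x*y*z - x^2 - y^2 + 2
tr(a b^3 a) = tr(b)*tr(b a^2 b) - tr(b a^2) = x*y^2*z - x^2*y - y^3 - x*z + 3*y
so tr(a b a b) = tr(a b)*tr(a b) - tr(1)   [split at repeated a] = z^2 - 2
tr(a b a b^2) = tr(b)*tr(a b a b) - tr(a b a) = y*z^2 - x*z - y
tr(a b^3 a b) = tr(b)*tr(a b a b^2) - tr(a b a b) = y^2*z^2 - x*y*z - y^2 - z^2 + 2
tr(a b^3 a b^-1) = tr(a b^3 a)*tr(b) - tr(a b^3 a b) = x*y^3*z - x^2*y^2 - y^4 - y^2*z^2 + 4*y^2 + z^2 - 2
tr(b a b) = tr(b)*tr(a b) - tr(a) = y*z - x
reduce: tr(b a b^2) = tr(b)*tr(b a b) - tr(b a) = y^2*z - x*y - z
tr(b a^2 b a b) = tr(a)*tr(b a b^2 a) - tr(b a b^2) = x*y*z^2 - x^2*z - y^2*z + z
tr(b a^2 b a) = tr(a)*tr(b a b a) - tr(b a b) = x*z^2 - y*z - x
so tr(a b a b^3 a) = tr(b)*tr(b a^2 b a b) - tr(b a^2 b a) = x*y^2*z^2 - x^2*y*z - y^3*z - x*z^2 + 2*y*z + x
so tr(a b a b a b) = tr(a b a b)*tr(a b) - tr(b a)   [split at repeated a] = z^3 - 3*z
reduce: tr(b a b a b a b) = tr(b)*tr(a b a b a b) - tr(a b a b a) = y*z^3 - x*z^2 - 2*y*z + x
tr(a b a b^3 a b) = tr(b)*tr(b a b a b a b) - tr(b a b a b a) = y^2*z^3 - x*y*z^2 - 2*y^2*z - z^3 + x*y + 3*z
reduce: tr(b^-1 a b a b^3 a) = tr(a b a b^3 a)*tr(b) - tr(a b a b^3 a b) = x*y^3*z^2 - x^2*y^2*z - y^4*z - y^2*z^3 + 4*y^2*z + z^3 - 3*z
reduce: tr(b a b^3 a b^-2 a) = tr(b^-1 a b a b^3 a)*tr(b) - tr(b^-1 a b a b^3 a b) = x*y^4*z^2 - x^2*y^3*z - y^5*z - y^3*z^3 - x*y^2*z^2 + x^2*y*z + 5*y^3*z + y*z^3 + x*z^2 - 5*y*z - x
so tr(a b^3 a b^-2 a^-1 b) = tr(b a b^3 a b^-2)*tr(a) - tr(b a b^3 a b^-2 a) = -x*y^4*z^2 + 2*x^2*y^3*z + y^5*z + y^3*z^3 - x^3*y^2 - x*y^4 - x^2*y*z - 5*y^3*z - y*z^3 + 4*x*y^2 + 5*y*z - x
reduce: tr(b a b^-2 a^-1 b^-1 a b^2) = tr(a b^3 a b^-2 a^-1)*tr(b) - tr(a b^3 a b^-2 a^-1 b) = x*y^4*z^2 - 2*x^2*y^3*z - y^5*z - y^3*z^3 + x^3*y^2 + x*y^4 + x^2*y*z + 5*y^3*z + y*z^3 - 4*x*y^2 - 4*y*z + x
so tr(b a b^2 a b) = tr(b)*tr(a b^2 a b) - tr(a b^2 a) = y^2*z^2 - 2*x*y*z + x^2 - 2
reduce: tr(a b a^2) = tr(a)*tr(a b a) - tr(a b) = x^2*z - x*y - z
tr(a b^2 a b a) = tr(b)*tr(a b a^2 b) - tr(a b a^2) = x*y*z^2 - x^2*z - y^2*z + z
so tr(b a b^2 a b a b) = tr(b)*tr(a b^2 a b a b) - tr(a b^2 a b a) = y^2*z^3 - 2*x*y*z^2 + x^2*z - y^2*z + x*y - z
so tr(a b a b a b a b) = tr(a b)*tr(a b a b a b) - tr(a^-1 b^-1 a^-1 b^-1)   [split at repeated a] = z^4 - 4*z^2 + 2
so tr(a b a b a b a) = tr(a)*tr(b a b a b a) - tr(b a b a b) = x*z^3 - y*z^2 - 2*x*z + y
reduce: tr(b a b^2 a b a b a) = tr(b)*tr(a b a b a b a b) - tr(a b a b a b a) = y*z^4 - x*z^3 - 3*y*z^2 + 2*x*z + y
tr(a^-1 b a b^2 a b a b) = tr(b a b^2 a b a b)*tr(a) - tr(b a b^2 a b a b a) = x*y^2*z^3 - 2*x^2*y*z^2 - y*z^4 + x^3*z - x*y^2*z + x*z^3 + x^2*y + 3*y*z^2 - 3*x*z - y
so tr(a b^2 a b a b^-1 a^-1 b) = tr(a^-1 b a b^2 a b a)*tr(b) - tr(a^-1 b a b^2 a b a b) = -x*y^2*z^3 + 2*x^2*y*z^2 + y^3*z^2 + y*z^4 - x^3*z - x*y^2*z - x*z^3 - 3*y*z^2 + 3*x*z - y
so tr(b^-1 a^-1 b^-1 a b^2 a b a) = tr(a b^2 a b a b^-1 a^-1)*tr(b) - tr(a b^2 a b a b^-1 a^-1 b) = x*y^2*z^3 - 2*x^2*y*z^2 - y^3*z^2 - y*z^4 + x^3*z + x*y^2*z + x*z^3 + 4*y*z^2 - 3*x*z - y
tr(b a b^-2 a^-1 b^-1 a b^2 a) = tr(b^-1 a^-1 b^-1 a b^2 a b a)*tr(b) - tr(b^-1 a^-1 b^-1 a b^2 a b a b) = x*y^3*z^3 - 2*x^2*y^2*z^2 - y^4*z^2 - y^2*z^4 + x^3*y*z + x*y^3*z + x*y*z^3 + 4*y^2*z^2 - 4*x*y*z + x^2 - 2
tr(b^-2 a^-1 b^-1 a b^2 a^-1 b a) = tr(b a b^-2 a^-1 b^-1 a b^2)*tr(a) - tr(b a b^-2 a^-1 b^-1 a b^2 a) = x^2*y^4*z^2 - 2*x^3*y^3*z - x*y^5*z - 2*x*y^3*z^3 + x^4*y^2 + x^2*y^4 + 2*x^2*y^2*z^2 + y^4*z^2 + y^2*z^4 + 4*x*y^3*z - 4*x^2*y^2 - 4*y^2*z^2 + 2

x^2*y^4*z^2 - 2*x^3*y^3*z - x*y^5*z - 2*x*y^3*z^3 + x^4*y^2 + x^2*y^4 + 2*x^2*y^2*z^2 + y^4*z^2 + y^2*z^4 + 4*x*y^3*z - 4*x^2*y^2 - 4*y^2*z^2 + 2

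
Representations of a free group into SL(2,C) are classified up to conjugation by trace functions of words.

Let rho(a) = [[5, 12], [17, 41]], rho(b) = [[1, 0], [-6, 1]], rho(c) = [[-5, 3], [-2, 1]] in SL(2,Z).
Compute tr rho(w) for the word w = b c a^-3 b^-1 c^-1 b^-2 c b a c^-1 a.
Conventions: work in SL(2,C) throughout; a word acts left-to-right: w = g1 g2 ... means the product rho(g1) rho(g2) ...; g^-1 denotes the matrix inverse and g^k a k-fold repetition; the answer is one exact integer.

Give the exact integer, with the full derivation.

4388581529020

rho(b) = [[1, 0], [-6, 1]]
... * rho(c) = [[-5, 3], [-2, 1]]  ->  [[-5, 3], [28, -17]]
... * rho(a^-1) = [[41, -12], [-17, 5]]  ->  [[-256, 75], [1437, -421]]
... * rho(a^-1) = [[41, -12], [-17, 5]]  ->  [[-11771, 3447], [66074, -19349]]
... * rho(a^-1) = [[41, -12], [-17, 5]]  ->  [[-541210, 158487], [3037967, -889633]]
... * rho(b^-1) = [[1, 0], [6, 1]]  ->  [[409712, 158487], [-2299831, -889633]]
... * rho(c^-1) = [[1, -3], [2, -5]]  ->  [[726686, -2021571], [-4079097, 11347658]]
... * rho(b^-1) = [[1, 0], [6, 1]]  ->  [[-11402740, -2021571], [64006851, 11347658]]
... * rho(b^-1) = [[1, 0], [6, 1]]  ->  [[-23532166, -2021571], [132092799, 11347658]]
... * rho(c) = [[-5, 3], [-2, 1]]  ->  [[121703972, -72618069], [-683159311, 407626055]]
... * rho(b) = [[1, 0], [-6, 1]]  ->  [[557412386, -72618069], [-3128915641, 407626055]]
... * rho(a) = [[5, 12], [17, 41]]  ->  [[1552554757, 3711607803], [-8714935270, -20834319437]]
... * rho(c^-1) = [[1, -3], [2, -5]]  ->  [[8975770363, -23215703286], [-50383574144, 130316402995]]
... * rho(a) = [[5, 12], [17, 41]]  ->  [[-349788104047, -844134590370], [1963460980195, 4738369633067]]
tr = -349788104047 + 4738369633067 = 4388581529020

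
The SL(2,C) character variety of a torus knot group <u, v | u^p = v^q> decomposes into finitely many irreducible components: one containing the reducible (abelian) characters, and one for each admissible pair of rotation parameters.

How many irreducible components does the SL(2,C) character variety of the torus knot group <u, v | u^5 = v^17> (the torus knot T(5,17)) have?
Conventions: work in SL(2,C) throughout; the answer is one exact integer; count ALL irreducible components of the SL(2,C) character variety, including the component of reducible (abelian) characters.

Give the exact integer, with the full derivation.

In the torus knot group T(5,17), u^5 = v^17 is central, so an irreducible representation sends it to +I or -I (Schur).
This locks tr(u) to 2*cos(pi*alpha/5), alpha in 1..4, and tr(v) to 2*cos(pi*beta/17), beta in 1..16, on each component of irreducible characters.
The two central values (-1)^alpha I and (-1)^beta I must be the same matrix, so alpha and beta share a parity.
Counting: 2 odd alphas x 8 odd betas + 2 even alphas x 8 even betas = 16 + 16 = 32.
That is 32 components of irreducible characters, and with the reducible (abelian) component the total is 33.

33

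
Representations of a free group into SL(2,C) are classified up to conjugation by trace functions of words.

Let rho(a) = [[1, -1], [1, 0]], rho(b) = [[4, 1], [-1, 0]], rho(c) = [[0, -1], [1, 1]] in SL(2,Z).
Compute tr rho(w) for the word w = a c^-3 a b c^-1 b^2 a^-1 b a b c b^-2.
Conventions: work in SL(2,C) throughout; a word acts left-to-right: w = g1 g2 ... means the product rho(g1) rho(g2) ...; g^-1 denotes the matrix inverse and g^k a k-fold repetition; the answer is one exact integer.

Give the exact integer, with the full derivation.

-7100

rho(a) = [[1, -1], [1, 0]]
... * rho(c^-1) = [[1, 1], [-1, 0]]  ->  [[2, 1], [1, 1]]
... * rho(c^-1) = [[1, 1], [-1, 0]]  ->  [[1, 2], [0, 1]]
... * rho(c^-1) = [[1, 1], [-1, 0]]  ->  [[-1, 1], [-1, 0]]
... * rho(a) = [[1, -1], [1, 0]]  ->  [[0, 1], [-1, 1]]
... * rho(b) = [[4, 1], [-1, 0]]  ->  [[-1, 0], [-5, -1]]
... * rho(c^-1) = [[1, 1], [-1, 0]]  ->  [[-1, -1], [-4, -5]]
... * rho(b) = [[4, 1], [-1, 0]]  ->  [[-3, -1], [-11, -4]]
... * rho(b) = [[4, 1], [-1, 0]]  ->  [[-11, -3], [-40, -11]]
... * rho(a^-1) = [[0, 1], [-1, 1]]  ->  [[3, -14], [11, -51]]
... * rho(b) = [[4, 1], [-1, 0]]  ->  [[26, 3], [95, 11]]
... * rho(a) = [[1, -1], [1, 0]]  ->  [[29, -26], [106, -95]]
... * rho(b) = [[4, 1], [-1, 0]]  ->  [[142, 29], [519, 106]]
... * rho(c) = [[0, -1], [1, 1]]  ->  [[29, -113], [106, -413]]
... * rho(b^-1) = [[0, -1], [1, 4]]  ->  [[-113, -481], [-413, -1758]]
... * rho(b^-1) = [[0, -1], [1, 4]]  ->  [[-481, -1811], [-1758, -6619]]
tr = -481 + -6619 = -7100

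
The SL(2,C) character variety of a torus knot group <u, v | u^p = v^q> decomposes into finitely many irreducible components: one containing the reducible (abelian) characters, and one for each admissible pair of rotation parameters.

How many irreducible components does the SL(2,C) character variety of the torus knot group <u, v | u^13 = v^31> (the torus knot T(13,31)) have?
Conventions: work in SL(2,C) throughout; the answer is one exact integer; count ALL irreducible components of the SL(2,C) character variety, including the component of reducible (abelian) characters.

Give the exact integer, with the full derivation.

181

In the torus knot group T(13,31), u^13 = v^31 is central, so an irreducible representation sends it to +I or -I (Schur).
So on each irreducible component the traces are pinned: tr(u) = 2*cos(pi*alpha/13) with 1 <= alpha <= 12, tr(v) = 2*cos(pi*beta/31) with 1 <= beta <= 30.
The two central values (-1)^alpha I and (-1)^beta I must be the same matrix, so alpha and beta share a parity.
Counting: 6 odd alphas x 15 odd betas + 6 even alphas x 15 even betas = 90 + 90 = 180.
components with irreducible characters: 180; plus the single component of reducible (abelian) characters: total 181.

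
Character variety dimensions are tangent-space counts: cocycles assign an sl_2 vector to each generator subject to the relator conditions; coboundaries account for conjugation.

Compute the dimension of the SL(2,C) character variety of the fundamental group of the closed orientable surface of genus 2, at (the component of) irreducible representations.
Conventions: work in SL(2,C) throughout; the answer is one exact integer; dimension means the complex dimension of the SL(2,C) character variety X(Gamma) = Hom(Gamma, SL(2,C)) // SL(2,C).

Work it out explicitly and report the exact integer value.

6

The genus-2 surface group: 2g = 4 generators, one relator prod [a_i, b_i].
Before the relator condition, cocycle space has dim 3*4 = 12.
H^2 = coker(d_2) is dual to H^0 = 0 at irreducible rho (Poincare duality), so d_2 is onto: dim Z^1 = 9.
As always at irreducible rho, dim B^1 = 3.
dim H^1 = 9 - 3 = 6 = dim X.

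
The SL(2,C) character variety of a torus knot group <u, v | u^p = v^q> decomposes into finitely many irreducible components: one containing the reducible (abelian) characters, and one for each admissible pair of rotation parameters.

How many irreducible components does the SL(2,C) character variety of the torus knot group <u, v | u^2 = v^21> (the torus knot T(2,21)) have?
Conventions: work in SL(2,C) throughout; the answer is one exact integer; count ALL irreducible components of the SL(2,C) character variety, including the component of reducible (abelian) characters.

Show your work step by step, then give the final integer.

11

Gamma = < u, v | u^2 = v^21 > (torus knot T(2,21)); the central element u^2 = v^21 acts as +I or -I in any irreducible SL(2,C) representation.
On an irreducible component, tr(u) is locked at 2*cos(pi*alpha/2) for some alpha in 1..1, and tr(v) at 2*cos(pi*beta/21) for some beta in 1..20.
u^2 = (-1)^alpha I and v^21 = (-1)^beta I must agree, so alpha and beta have equal parity.
Counting: 1 odd alphas x 10 odd betas + 0 even alphas x 10 even betas = 10 + 0 = 10.
That is 10 components of irreducible characters, and with the reducible (abelian) component the total is 11.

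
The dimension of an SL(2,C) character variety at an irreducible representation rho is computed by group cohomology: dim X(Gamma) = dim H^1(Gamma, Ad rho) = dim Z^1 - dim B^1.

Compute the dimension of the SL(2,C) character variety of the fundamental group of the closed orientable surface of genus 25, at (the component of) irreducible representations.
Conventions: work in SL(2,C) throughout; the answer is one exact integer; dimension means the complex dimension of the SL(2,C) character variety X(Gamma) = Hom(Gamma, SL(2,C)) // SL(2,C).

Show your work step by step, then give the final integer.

144

pi_1 of the closed genus-25 surface has 50 generators bound by the single product-of-commutators relator.
Before the relator condition, cocycle space has dim 3*50 = 150.
At an irreducible rho, H^2 = coker(d_2) vanishes (Poincare duality: H^2 is dual to H^0 = invariants = 0), so d_2 is surjective onto sl_2 and dim Z^1 = 150 - 3 = 147.
dim B^1 = 3 (coboundaries, injective at irreducible rho).
dim X = dim H^1 = 147 - 3 = 144.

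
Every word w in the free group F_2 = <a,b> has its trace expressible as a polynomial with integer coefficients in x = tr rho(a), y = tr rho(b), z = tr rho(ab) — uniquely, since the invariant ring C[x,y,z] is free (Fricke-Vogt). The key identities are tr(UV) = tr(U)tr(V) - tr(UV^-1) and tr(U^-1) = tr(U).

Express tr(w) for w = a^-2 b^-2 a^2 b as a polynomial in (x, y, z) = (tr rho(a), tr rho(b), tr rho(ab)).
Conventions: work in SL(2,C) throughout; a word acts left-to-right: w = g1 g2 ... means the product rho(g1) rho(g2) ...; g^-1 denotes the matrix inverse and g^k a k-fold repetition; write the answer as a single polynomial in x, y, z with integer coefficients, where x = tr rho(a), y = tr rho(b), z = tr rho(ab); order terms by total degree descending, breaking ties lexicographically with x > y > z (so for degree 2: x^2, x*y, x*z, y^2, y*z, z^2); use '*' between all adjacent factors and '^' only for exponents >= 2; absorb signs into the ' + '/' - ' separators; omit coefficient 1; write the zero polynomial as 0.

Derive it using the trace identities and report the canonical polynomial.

next, trace(a^2 b) = trace(a)*trace(b a) - trace(b)  (reduce the a square) = x*z - y
next, trace(a^2) = trace(a)*trace(a) - trace(1)  (reduce the a square) = x^2 - 2
trace(b a^2 b) = trace(b)*trace(a^2 b) - trace(a^2)  (reduce the b square) = x*y*z - x^2 - y^2 + 2
next, trace(b a b a) = trace(a b)*trace(a b) - trace(1)  (split on a) = z^2 - 2
and trace(b a b) = trace(b)*trace(a b) - trace(a)  (reduce the b square) = y*z - x
and trace(b a^2 b a) = trace(a)*trace(b a b a) - trace(b a b)  (reduce the a square) = x*z^2 - y*z - x
and trace(a^2 b a^-1 b) = trace(b a^2 b)*trace(a) - trace(b a^2 b a)  (eliminate a^-1) = x^2*y*z - x^3 - x*y^2 - x*z^2 + y*z + 3*x
next, trace(a^-1 b^-1 a^2 b) = trace(a^2 b a^-1)*trace(b) - trace(a^2 b a^-1 b)  (eliminate b^-1) = -x^2*y*z + x^3 + x*y^2 + x*z^2 - 3*x
and trace(a^2 b a^-2 b^-1) = trace(a^-1 b^-1 a^2 b)*trace(a) - trace(a^-1 b^-1 a^2 b a)  (eliminate a^-1) = -x^3*y*z + x^4 + x^2*y^2 + x^2*z^2 - 4*x^2 + 2
trace(a^-2 b^-2 a^2 b) = trace(a^2 b a^-2 b^-1)*trace(b) - trace(a^2 b a^-2)  (eliminate b^-1) = -x^3*y^2*z + x^4*y + x^2*y^3 + x^2*y*z^2 - 4*x^2*y + y

-x^3*y^2*z + x^4*y + x^2*y^3 + x^2*y*z^2 - 4*x^2*y + y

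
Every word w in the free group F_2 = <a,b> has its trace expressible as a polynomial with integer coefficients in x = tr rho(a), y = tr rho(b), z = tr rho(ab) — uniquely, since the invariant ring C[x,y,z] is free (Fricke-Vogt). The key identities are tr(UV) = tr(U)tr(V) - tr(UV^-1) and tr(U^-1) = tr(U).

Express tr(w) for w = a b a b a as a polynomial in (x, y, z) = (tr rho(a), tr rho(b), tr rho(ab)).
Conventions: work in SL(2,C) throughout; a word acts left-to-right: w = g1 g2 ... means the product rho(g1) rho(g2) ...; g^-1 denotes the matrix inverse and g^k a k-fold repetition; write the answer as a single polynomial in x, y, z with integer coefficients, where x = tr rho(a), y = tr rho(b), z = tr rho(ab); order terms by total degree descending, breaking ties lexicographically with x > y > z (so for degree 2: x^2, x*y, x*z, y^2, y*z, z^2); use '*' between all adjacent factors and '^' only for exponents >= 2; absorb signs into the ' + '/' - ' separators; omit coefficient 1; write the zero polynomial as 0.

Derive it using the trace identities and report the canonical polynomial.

x*z^2 - y*z - x

trace(b a b a) = trace(b a) trace(b a) - trace(1)   [split at a repeated b] = z^2 - 2
reduce: trace(b a b) = trace(b) trace(a b) - trace(a)   [square of b] = y*z - x
trace(a b a b a) = trace(a) trace(b a b a) - trace(b a b)   [square of a] = x*z^2 - y*z - x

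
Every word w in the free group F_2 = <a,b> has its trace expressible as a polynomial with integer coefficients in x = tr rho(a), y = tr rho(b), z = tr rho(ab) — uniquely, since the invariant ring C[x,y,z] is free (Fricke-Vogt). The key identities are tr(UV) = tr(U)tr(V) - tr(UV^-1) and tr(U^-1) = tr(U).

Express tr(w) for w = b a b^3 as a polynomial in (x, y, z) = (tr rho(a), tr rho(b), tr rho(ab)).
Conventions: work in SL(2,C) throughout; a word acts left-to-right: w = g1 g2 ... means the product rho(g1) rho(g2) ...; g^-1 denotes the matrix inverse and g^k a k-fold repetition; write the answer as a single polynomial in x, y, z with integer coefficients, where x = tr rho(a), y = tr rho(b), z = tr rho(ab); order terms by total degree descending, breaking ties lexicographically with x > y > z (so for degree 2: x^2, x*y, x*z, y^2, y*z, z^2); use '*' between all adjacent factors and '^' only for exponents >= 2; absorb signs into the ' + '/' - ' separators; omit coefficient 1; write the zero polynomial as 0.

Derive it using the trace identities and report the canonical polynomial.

tr(a b^2) = tr(b) * tr(a b) - tr(a)  (reduce the b square) = y*z - x
use: tr(b a b^2) = tr(b) * tr(a b^2) - tr(a b)  (reduce the b square) = y^2*z - x*y - z
apply: tr(b a b^3) = tr(b) * tr(b a b^2) - tr(b a b)  (reduce the b square) = y^3*z - x*y^2 - 2*y*z + x

y^3*z - x*y^2 - 2*y*z + x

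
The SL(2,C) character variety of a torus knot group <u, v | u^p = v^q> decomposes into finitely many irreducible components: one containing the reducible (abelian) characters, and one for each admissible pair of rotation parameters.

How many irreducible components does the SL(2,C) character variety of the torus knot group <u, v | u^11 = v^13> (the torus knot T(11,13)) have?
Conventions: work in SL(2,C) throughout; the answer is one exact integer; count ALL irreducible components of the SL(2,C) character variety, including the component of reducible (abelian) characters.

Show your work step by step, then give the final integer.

For T(11,13): irreducibility forces the central element u^11 = v^13 to one of +I, -I.
This locks tr(u) to 2*cos(pi*alpha/11), alpha in 1..10, and tr(v) to 2*cos(pi*beta/13), beta in 1..12, on each component of irreducible characters.
u^11 = (-1)^alpha I and v^13 = (-1)^beta I must agree, so alpha and beta have equal parity.
Enumerate parity-matched pairs: 5*6 odd-odd plus 5*6 even-even gives 60.
components with irreducible characters: 60; plus the single component of reducible (abelian) characters: total 61.

61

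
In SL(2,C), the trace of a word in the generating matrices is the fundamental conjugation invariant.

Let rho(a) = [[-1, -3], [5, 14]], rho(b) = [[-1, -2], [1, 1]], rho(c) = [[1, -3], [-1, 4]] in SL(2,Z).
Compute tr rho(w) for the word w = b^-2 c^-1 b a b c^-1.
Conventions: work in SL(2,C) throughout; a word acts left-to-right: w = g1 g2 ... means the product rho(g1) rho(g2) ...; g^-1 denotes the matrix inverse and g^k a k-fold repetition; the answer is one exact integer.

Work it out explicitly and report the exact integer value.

rho(b^-1) = [[1, 2], [-1, -1]]
... * rho(b^-1) = [[1, 2], [-1, -1]]  ->  [[-1, 0], [0, -1]]
... * rho(c^-1) = [[4, 3], [1, 1]]  ->  [[-4, -3], [-1, -1]]
... * rho(b) = [[-1, -2], [1, 1]]  ->  [[1, 5], [0, 1]]
... * rho(a) = [[-1, -3], [5, 14]]  ->  [[24, 67], [5, 14]]
... * rho(b) = [[-1, -2], [1, 1]]  ->  [[43, 19], [9, 4]]
... * rho(c^-1) = [[4, 3], [1, 1]]  ->  [[191, 148], [40, 31]]
tr = 191 + 31 = 222

222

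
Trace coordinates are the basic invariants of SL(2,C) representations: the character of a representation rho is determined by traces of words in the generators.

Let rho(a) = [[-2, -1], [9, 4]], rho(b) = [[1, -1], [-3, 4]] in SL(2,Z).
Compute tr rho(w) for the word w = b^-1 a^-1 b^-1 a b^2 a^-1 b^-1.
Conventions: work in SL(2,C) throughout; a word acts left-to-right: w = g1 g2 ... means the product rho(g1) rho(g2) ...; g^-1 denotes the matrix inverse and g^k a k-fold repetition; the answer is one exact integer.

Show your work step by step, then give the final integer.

rho(b^-1) = [[4, 1], [3, 1]]
... * rho(a^-1) = [[4, 1], [-9, -2]]  ->  [[7, 2], [3, 1]]
... * rho(b^-1) = [[4, 1], [3, 1]]  ->  [[34, 9], [15, 4]]
... * rho(a) = [[-2, -1], [9, 4]]  ->  [[13, 2], [6, 1]]
... * rho(b) = [[1, -1], [-3, 4]]  ->  [[7, -5], [3, -2]]
... * rho(b) = [[1, -1], [-3, 4]]  ->  [[22, -27], [9, -11]]
... * rho(a^-1) = [[4, 1], [-9, -2]]  ->  [[331, 76], [135, 31]]
... * rho(b^-1) = [[4, 1], [3, 1]]  ->  [[1552, 407], [633, 166]]
tr = 1552 + 166 = 1718

1718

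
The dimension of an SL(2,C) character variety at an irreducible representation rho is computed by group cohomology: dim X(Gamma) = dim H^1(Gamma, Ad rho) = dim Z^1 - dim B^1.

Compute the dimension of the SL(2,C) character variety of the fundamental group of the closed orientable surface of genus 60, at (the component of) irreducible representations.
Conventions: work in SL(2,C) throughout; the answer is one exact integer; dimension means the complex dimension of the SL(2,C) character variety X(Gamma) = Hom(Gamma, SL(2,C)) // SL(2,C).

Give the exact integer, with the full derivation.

Gamma = pi_1(Sigma_60) = < a_1, b_1, ..., a_60, b_60 | prod [a_i, b_i] > has 2g = 120 generators and 1 relator.
Before the relator condition, cocycle space has dim 3*120 = 360.
H^2 = coker(d_2) is dual to H^0 = 0 at irreducible rho (Poincare duality), so d_2 is onto: dim Z^1 = 357.
dim B^1 = 3 (coboundaries, injective at irreducible rho).
Hence dim X = 357 - 3 = 354.

354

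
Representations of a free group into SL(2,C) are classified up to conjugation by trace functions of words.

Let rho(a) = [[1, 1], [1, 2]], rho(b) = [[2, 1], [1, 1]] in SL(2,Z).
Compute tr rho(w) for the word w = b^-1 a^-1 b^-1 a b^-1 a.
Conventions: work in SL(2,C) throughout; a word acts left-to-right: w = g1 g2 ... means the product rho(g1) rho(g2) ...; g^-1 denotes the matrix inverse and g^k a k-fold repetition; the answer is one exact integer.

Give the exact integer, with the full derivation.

rho(b^-1) = [[1, -1], [-1, 2]]
... * rho(a^-1) = [[2, -1], [-1, 1]]  ->  [[3, -2], [-4, 3]]
... * rho(b^-1) = [[1, -1], [-1, 2]]  ->  [[5, -7], [-7, 10]]
... * rho(a) = [[1, 1], [1, 2]]  ->  [[-2, -9], [3, 13]]
... * rho(b^-1) = [[1, -1], [-1, 2]]  ->  [[7, -16], [-10, 23]]
... * rho(a) = [[1, 1], [1, 2]]  ->  [[-9, -25], [13, 36]]
tr = -9 + 36 = 27

27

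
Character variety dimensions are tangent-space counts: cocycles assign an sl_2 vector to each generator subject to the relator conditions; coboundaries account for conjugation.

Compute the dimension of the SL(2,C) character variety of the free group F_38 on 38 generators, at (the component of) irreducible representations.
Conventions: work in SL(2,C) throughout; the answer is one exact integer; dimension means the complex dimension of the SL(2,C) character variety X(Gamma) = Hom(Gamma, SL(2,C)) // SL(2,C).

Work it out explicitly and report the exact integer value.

Gamma = F_38 has 38 generators and no relators.
Z^1(Gamma, Ad rho) = (sl_2)^38: a cocycle is a free choice of one sl_2 vector per generator, so dim Z^1 = 3*38 = 114.
dim B^1 = 3: the coboundary map is injective because an irreducible image has centralizer 0 in sl_2.
Therefore dim X = 114 - 3 = 111.

111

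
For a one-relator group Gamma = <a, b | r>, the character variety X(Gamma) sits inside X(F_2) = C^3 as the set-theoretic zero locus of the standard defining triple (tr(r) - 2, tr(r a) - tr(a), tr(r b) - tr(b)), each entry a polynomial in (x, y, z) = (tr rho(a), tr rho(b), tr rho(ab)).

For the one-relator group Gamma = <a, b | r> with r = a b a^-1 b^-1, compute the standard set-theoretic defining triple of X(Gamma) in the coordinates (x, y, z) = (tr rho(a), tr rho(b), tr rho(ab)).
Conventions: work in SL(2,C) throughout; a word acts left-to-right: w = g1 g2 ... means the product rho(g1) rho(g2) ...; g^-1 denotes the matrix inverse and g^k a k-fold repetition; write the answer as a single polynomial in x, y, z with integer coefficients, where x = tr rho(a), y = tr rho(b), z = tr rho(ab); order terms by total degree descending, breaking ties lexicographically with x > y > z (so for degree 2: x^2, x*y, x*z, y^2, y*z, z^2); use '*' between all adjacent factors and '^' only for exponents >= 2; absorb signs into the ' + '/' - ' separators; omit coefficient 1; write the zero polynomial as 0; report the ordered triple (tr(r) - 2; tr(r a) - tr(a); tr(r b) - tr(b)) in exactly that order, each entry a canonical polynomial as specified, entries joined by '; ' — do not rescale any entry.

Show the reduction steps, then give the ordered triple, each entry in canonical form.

next, tr(a b a) = tr(a)*tr(b a) - tr(b)  (reduce the a square) = x*z - y
tr(a b a b) = tr(a b)*tr(a b) - tr(1)  (split on a) = z^2 - 2
tr(b^-1 a b a) = tr(a b a)*tr(b) - tr(a b a b)  (eliminate b^-1) = x*y*z - y^2 - z^2 + 2
next, tr(a b a^-1 b^-1) = tr(b^-1 a b)*tr(a) - tr(b^-1 a b a)  (eliminate a^-1) = -x*y*z + x^2 + y^2 + z^2 - 2
tr(a^2) = tr(a)*tr(a) - tr(1)  (reduce the a square) = x^2 - 2
and tr(b a^2 b) = tr(b)*tr(a^2 b) - tr(a^2)  (reduce the b square) = x*y*z - x^2 - y^2 + 2
tr(b a b) = tr(b)*tr(a b) - tr(a)  (reduce the b square) = y*z - x
and tr(b a^2 b a) = tr(a)*tr(b a b a) - tr(b a b)  (reduce the a square) = x*z^2 - y*z - x
next, tr(a^2 b a^-1 b) = tr(b a^2 b)*tr(a) - tr(b a^2 b a)  (eliminate a^-1) = x^2*y*z - x^3 - x*y^2 - x*z^2 + y*z + 3*x
next, tr(a b a^-1 b^-1 a) = tr(a^2 b a^-1)*tr(b) - tr(a^2 b a^-1 b)  (eliminate b^-1) = -x^2*y*z + x^3 + x*y^2 + x*z^2 - 3*x
assemble the triple (tr(r) - 2; tr(r a) - x; tr(r b) - y)

-x*y*z + x^2 + y^2 + z^2 - 4; -x^2*y*z + x^3 + x*y^2 + x*z^2 - 4*x; 0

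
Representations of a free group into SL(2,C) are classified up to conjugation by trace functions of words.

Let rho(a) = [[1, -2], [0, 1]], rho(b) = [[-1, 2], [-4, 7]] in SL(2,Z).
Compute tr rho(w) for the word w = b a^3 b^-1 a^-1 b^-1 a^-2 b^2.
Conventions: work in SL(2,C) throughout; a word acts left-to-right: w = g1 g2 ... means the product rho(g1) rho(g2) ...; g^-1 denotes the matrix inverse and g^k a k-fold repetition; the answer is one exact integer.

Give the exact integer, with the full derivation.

188550

rho(b) = [[-1, 2], [-4, 7]]
... * rho(a) = [[1, -2], [0, 1]]  ->  [[-1, 4], [-4, 15]]
... * rho(a) = [[1, -2], [0, 1]]  ->  [[-1, 6], [-4, 23]]
... * rho(a) = [[1, -2], [0, 1]]  ->  [[-1, 8], [-4, 31]]
... * rho(b^-1) = [[7, -2], [4, -1]]  ->  [[25, -6], [96, -23]]
... * rho(a^-1) = [[1, 2], [0, 1]]  ->  [[25, 44], [96, 169]]
... * rho(b^-1) = [[7, -2], [4, -1]]  ->  [[351, -94], [1348, -361]]
... * rho(a^-1) = [[1, 2], [0, 1]]  ->  [[351, 608], [1348, 2335]]
... * rho(a^-1) = [[1, 2], [0, 1]]  ->  [[351, 1310], [1348, 5031]]
... * rho(b) = [[-1, 2], [-4, 7]]  ->  [[-5591, 9872], [-21472, 37913]]
... * rho(b) = [[-1, 2], [-4, 7]]  ->  [[-33897, 57922], [-130180, 222447]]
tr = -33897 + 222447 = 188550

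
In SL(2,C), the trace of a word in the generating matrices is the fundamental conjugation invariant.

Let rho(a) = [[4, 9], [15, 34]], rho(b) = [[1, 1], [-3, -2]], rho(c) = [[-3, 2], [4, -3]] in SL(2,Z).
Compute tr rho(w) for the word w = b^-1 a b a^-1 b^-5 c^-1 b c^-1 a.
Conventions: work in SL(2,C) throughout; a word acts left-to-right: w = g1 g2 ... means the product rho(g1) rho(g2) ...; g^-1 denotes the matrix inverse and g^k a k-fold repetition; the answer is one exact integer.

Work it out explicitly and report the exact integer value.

rho(b^-1) = [[-2, -1], [3, 1]]
... * rho(a) = [[4, 9], [15, 34]]  ->  [[-23, -52], [27, 61]]
... * rho(b) = [[1, 1], [-3, -2]]  ->  [[133, 81], [-156, -95]]
... * rho(a^-1) = [[34, -9], [-15, 4]]  ->  [[3307, -873], [-3879, 1024]]
... * rho(b^-1) = [[-2, -1], [3, 1]]  ->  [[-9233, -4180], [10830, 4903]]
... * rho(b^-1) = [[-2, -1], [3, 1]]  ->  [[5926, 5053], [-6951, -5927]]
... * rho(b^-1) = [[-2, -1], [3, 1]]  ->  [[3307, -873], [-3879, 1024]]
... * rho(b^-1) = [[-2, -1], [3, 1]]  ->  [[-9233, -4180], [10830, 4903]]
... * rho(b^-1) = [[-2, -1], [3, 1]]  ->  [[5926, 5053], [-6951, -5927]]
... * rho(c^-1) = [[-3, -2], [-4, -3]]  ->  [[-37990, -27011], [44561, 31683]]
... * rho(b) = [[1, 1], [-3, -2]]  ->  [[43043, 16032], [-50488, -18805]]
... * rho(c^-1) = [[-3, -2], [-4, -3]]  ->  [[-193257, -134182], [226684, 157391]]
... * rho(a) = [[4, 9], [15, 34]]  ->  [[-2785758, -6301501], [3267601, 7391450]]
tr = -2785758 + 7391450 = 4605692

4605692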